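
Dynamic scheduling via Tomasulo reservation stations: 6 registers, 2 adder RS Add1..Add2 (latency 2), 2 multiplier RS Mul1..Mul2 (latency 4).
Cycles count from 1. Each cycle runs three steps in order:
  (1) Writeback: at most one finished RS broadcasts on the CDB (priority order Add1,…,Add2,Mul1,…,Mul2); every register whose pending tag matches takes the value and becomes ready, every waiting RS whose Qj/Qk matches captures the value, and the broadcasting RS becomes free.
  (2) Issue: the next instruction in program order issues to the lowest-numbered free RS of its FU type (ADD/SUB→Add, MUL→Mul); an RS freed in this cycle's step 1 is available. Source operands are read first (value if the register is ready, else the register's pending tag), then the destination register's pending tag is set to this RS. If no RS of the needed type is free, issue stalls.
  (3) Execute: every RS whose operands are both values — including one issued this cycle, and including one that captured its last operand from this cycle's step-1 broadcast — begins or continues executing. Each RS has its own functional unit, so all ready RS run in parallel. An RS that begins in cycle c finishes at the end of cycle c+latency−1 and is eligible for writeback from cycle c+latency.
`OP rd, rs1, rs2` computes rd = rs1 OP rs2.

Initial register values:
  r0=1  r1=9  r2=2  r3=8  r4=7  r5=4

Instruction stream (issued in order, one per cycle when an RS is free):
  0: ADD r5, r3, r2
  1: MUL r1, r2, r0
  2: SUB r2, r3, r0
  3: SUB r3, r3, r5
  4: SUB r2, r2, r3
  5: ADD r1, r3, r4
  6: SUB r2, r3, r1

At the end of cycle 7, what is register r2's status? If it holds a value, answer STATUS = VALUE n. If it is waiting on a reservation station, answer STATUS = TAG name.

STATUS = TAG Add1

cycle 1: issue ADD r5<-Add1 // r0:1,r1:9,r2:2,r3:8,r4:7,r5:Add1
cycle 2: issue MUL r1<-Mul1 // r0:1,r1:Mul1,r2:2,r3:8,r4:7,r5:Add1
cycle 3: CDB Add1=10; issue SUB r2<-Add1 // r0:1,r1:Mul1,r2:Add1,r3:8,r4:7,r5:10
cycle 4: issue SUB r3<-Add2 // r0:1,r1:Mul1,r2:Add1,r3:Add2,r4:7,r5:10
cycle 5: CDB Add1=7; issue SUB r2<-Add1 // r0:1,r1:Mul1,r2:Add1,r3:Add2,r4:7,r5:10
cycle 6: CDB Add2=-2; issue ADD r1<-Add2 // r0:1,r1:Add2,r2:Add1,r3:-2,r4:7,r5:10
cycle 7: CDB Mul1=2; stall // r0:1,r1:Add2,r2:Add1,r3:-2,r4:7,r5:10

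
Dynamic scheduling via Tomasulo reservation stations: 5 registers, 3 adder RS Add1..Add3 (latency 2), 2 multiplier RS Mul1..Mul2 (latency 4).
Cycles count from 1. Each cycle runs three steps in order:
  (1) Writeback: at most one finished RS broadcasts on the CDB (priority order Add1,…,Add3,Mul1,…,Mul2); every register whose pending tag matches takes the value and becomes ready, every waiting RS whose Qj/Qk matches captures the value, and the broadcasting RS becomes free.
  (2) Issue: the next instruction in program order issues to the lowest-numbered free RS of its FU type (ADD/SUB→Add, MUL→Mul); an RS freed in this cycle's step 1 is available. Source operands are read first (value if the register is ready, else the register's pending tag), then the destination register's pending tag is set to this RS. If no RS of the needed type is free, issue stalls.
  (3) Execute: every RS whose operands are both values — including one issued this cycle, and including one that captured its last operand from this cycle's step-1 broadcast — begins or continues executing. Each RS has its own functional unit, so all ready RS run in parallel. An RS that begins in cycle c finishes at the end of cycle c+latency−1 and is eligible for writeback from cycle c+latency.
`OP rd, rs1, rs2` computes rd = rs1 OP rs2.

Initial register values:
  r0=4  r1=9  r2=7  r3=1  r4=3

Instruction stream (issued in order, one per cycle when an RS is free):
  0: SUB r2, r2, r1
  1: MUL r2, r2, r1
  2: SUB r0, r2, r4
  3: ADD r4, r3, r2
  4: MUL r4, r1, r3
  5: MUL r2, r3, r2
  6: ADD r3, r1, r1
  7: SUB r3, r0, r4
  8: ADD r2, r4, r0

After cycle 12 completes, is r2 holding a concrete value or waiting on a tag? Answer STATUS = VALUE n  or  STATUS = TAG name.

STATUS = TAG Add2

c1: issue SUB r2<-Add1 | r0:4,r1:9,r2:Add1,r3:1,r4:3
c2: issue MUL r2<-Mul1 | r0:4,r1:9,r2:Mul1,r3:1,r4:3
c3: CDB Add1=-2; issue SUB r0<-Add1 | r0:Add1,r1:9,r2:Mul1,r3:1,r4:3
c4: issue ADD r4<-Add2 | r0:Add1,r1:9,r2:Mul1,r3:1,r4:Add2
c5: issue MUL r4<-Mul2 | r0:Add1,r1:9,r2:Mul1,r3:1,r4:Mul2
c6: stall | r0:Add1,r1:9,r2:Mul1,r3:1,r4:Mul2
c7: CDB Mul1=-18; issue MUL r2<-Mul1 | r0:Add1,r1:9,r2:Mul1,r3:1,r4:Mul2
c8: issue ADD r3<-Add3 | r0:Add1,r1:9,r2:Mul1,r3:Add3,r4:Mul2
c9: CDB Add1=-21; issue SUB r3<-Add1 | r0:-21,r1:9,r2:Mul1,r3:Add1,r4:Mul2
c10: CDB Add2=-17; issue ADD r2<-Add2 | r0:-21,r1:9,r2:Add2,r3:Add1,r4:Mul2
c11: CDB Add3=18 | r0:-21,r1:9,r2:Add2,r3:Add1,r4:Mul2
c12: CDB Mul1=-18 | r0:-21,r1:9,r2:Add2,r3:Add1,r4:Mul2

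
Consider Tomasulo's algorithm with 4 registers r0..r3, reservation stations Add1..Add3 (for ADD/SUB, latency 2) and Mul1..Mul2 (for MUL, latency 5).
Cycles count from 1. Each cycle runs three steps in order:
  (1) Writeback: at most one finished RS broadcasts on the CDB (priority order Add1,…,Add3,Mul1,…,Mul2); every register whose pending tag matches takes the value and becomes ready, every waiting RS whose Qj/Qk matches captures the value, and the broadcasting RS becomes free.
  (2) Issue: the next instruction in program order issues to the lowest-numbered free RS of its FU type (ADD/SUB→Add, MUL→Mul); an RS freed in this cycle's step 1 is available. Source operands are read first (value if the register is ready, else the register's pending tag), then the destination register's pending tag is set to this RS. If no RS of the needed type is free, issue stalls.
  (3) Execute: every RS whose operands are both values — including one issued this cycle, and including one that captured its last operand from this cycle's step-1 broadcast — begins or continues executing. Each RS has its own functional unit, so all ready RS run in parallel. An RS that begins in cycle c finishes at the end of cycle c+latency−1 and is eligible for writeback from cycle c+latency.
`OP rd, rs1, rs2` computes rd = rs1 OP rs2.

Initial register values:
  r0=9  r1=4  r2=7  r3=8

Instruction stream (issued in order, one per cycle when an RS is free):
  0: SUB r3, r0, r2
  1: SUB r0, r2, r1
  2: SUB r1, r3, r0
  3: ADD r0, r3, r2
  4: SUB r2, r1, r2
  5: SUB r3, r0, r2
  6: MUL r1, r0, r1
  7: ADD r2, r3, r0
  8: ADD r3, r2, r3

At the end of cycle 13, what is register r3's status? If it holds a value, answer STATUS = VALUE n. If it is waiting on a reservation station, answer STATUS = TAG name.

cycle 1: issue SUB r3<-Add1 // r0:9,r1:4,r2:7,r3:Add1
cycle 2: issue SUB r0<-Add2 // r0:Add2,r1:4,r2:7,r3:Add1
cycle 3: CDB Add1=2; issue SUB r1<-Add1 // r0:Add2,r1:Add1,r2:7,r3:2
cycle 4: CDB Add2=3; issue ADD r0<-Add2 // r0:Add2,r1:Add1,r2:7,r3:2
cycle 5: issue SUB r2<-Add3 // r0:Add2,r1:Add1,r2:Add3,r3:2
cycle 6: CDB Add1=-1; issue SUB r3<-Add1 // r0:Add2,r1:-1,r2:Add3,r3:Add1
cycle 7: CDB Add2=9; issue MUL r1<-Mul1 // r0:9,r1:Mul1,r2:Add3,r3:Add1
cycle 8: CDB Add3=-8; issue ADD r2<-Add2 // r0:9,r1:Mul1,r2:Add2,r3:Add1
cycle 9: issue ADD r3<-Add3 // r0:9,r1:Mul1,r2:Add2,r3:Add3
cycle 10: CDB Add1=17 // r0:9,r1:Mul1,r2:Add2,r3:Add3
cycle 11: - // r0:9,r1:Mul1,r2:Add2,r3:Add3
cycle 12: CDB Add2=26 // r0:9,r1:Mul1,r2:26,r3:Add3
cycle 13: CDB Mul1=-9 // r0:9,r1:-9,r2:26,r3:Add3

STATUS = TAG Add3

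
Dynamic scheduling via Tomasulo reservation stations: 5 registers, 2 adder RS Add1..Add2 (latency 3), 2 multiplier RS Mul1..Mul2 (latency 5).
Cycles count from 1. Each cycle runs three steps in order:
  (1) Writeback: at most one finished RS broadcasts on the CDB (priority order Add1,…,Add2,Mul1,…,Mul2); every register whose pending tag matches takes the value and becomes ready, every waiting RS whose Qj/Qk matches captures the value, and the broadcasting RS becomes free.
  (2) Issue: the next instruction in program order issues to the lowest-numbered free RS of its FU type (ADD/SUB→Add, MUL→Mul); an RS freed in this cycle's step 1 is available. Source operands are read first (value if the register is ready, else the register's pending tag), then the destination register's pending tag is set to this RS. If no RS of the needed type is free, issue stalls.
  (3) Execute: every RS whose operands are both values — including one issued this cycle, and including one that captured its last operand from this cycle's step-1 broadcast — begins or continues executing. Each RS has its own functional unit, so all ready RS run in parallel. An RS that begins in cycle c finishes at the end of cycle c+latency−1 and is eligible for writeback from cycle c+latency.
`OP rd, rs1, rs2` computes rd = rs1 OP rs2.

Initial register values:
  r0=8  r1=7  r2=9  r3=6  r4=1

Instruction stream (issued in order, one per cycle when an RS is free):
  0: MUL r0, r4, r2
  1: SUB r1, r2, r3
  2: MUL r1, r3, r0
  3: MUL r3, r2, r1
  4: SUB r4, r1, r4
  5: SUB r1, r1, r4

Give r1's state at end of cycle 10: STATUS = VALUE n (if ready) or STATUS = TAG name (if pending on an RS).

STATUS = TAG Add2

cycle 1: issue MUL r0<-Mul1 // r0:Mul1,r1:7,r2:9,r3:6,r4:1
cycle 2: issue SUB r1<-Add1 // r0:Mul1,r1:Add1,r2:9,r3:6,r4:1
cycle 3: issue MUL r1<-Mul2 // r0:Mul1,r1:Mul2,r2:9,r3:6,r4:1
cycle 4: stall // r0:Mul1,r1:Mul2,r2:9,r3:6,r4:1
cycle 5: CDB Add1=3; stall // r0:Mul1,r1:Mul2,r2:9,r3:6,r4:1
cycle 6: CDB Mul1=9; issue MUL r3<-Mul1 // r0:9,r1:Mul2,r2:9,r3:Mul1,r4:1
cycle 7: issue SUB r4<-Add1 // r0:9,r1:Mul2,r2:9,r3:Mul1,r4:Add1
cycle 8: issue SUB r1<-Add2 // r0:9,r1:Add2,r2:9,r3:Mul1,r4:Add1
cycle 9: - // r0:9,r1:Add2,r2:9,r3:Mul1,r4:Add1
cycle 10: - // r0:9,r1:Add2,r2:9,r3:Mul1,r4:Add1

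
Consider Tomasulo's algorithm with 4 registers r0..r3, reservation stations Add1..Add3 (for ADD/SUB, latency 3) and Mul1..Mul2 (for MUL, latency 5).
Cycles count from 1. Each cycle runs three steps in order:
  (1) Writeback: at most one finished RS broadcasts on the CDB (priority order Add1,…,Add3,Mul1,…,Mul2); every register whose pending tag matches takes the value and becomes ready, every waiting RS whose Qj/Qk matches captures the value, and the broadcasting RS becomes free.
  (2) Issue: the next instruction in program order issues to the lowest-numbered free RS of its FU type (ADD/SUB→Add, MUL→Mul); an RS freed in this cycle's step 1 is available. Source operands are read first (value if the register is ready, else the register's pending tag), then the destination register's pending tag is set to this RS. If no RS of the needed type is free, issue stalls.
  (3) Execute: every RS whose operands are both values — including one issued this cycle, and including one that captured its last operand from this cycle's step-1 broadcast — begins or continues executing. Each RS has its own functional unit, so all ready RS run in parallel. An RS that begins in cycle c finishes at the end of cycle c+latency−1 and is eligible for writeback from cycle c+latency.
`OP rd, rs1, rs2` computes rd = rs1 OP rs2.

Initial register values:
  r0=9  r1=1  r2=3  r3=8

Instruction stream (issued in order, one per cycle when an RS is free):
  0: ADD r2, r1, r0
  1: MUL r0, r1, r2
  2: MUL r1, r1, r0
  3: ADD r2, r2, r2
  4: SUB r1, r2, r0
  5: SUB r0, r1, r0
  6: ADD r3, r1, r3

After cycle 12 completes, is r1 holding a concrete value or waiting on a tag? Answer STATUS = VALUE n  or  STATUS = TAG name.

STATUS = VALUE 10

cycle 1: issue ADD r2<-Add1 // r0:9,r1:1,r2:Add1,r3:8
cycle 2: issue MUL r0<-Mul1 // r0:Mul1,r1:1,r2:Add1,r3:8
cycle 3: issue MUL r1<-Mul2 // r0:Mul1,r1:Mul2,r2:Add1,r3:8
cycle 4: CDB Add1=10; issue ADD r2<-Add1 // r0:Mul1,r1:Mul2,r2:Add1,r3:8
cycle 5: issue SUB r1<-Add2 // r0:Mul1,r1:Add2,r2:Add1,r3:8
cycle 6: issue SUB r0<-Add3 // r0:Add3,r1:Add2,r2:Add1,r3:8
cycle 7: CDB Add1=20; issue ADD r3<-Add1 // r0:Add3,r1:Add2,r2:20,r3:Add1
cycle 8: - // r0:Add3,r1:Add2,r2:20,r3:Add1
cycle 9: CDB Mul1=10 // r0:Add3,r1:Add2,r2:20,r3:Add1
cycle 10: - // r0:Add3,r1:Add2,r2:20,r3:Add1
cycle 11: - // r0:Add3,r1:Add2,r2:20,r3:Add1
cycle 12: CDB Add2=10 // r0:Add3,r1:10,r2:20,r3:Add1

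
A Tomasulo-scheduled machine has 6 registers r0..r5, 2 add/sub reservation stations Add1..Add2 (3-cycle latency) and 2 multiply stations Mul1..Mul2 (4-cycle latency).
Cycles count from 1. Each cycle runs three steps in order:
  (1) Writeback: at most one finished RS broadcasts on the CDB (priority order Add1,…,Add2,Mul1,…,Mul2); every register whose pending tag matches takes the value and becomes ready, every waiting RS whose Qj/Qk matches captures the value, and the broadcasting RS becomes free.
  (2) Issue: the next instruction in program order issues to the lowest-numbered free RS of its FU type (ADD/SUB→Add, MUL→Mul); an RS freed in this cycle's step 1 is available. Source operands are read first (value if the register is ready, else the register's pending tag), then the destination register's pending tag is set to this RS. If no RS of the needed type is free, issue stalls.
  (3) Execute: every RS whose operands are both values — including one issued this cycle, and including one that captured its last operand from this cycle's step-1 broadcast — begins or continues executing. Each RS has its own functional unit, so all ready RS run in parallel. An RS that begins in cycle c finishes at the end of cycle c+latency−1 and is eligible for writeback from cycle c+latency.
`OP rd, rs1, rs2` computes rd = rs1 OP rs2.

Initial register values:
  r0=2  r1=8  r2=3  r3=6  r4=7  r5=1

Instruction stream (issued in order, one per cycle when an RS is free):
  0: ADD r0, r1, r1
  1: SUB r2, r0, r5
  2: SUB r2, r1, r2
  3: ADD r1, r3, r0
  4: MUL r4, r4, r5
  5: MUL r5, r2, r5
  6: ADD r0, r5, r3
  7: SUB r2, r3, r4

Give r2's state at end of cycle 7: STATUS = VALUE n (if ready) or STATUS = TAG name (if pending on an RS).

STATUS = TAG Add1

  c1: issue ADD r0<-Add1  regs: r0:Add1,r1:8,r2:3,r3:6,r4:7,r5:1
  c2: issue SUB r2<-Add2  regs: r0:Add1,r1:8,r2:Add2,r3:6,r4:7,r5:1
  c3: stall  regs: r0:Add1,r1:8,r2:Add2,r3:6,r4:7,r5:1
  c4: CDB Add1=16; issue SUB r2<-Add1  regs: r0:16,r1:8,r2:Add1,r3:6,r4:7,r5:1
  c5: stall  regs: r0:16,r1:8,r2:Add1,r3:6,r4:7,r5:1
  c6: stall  regs: r0:16,r1:8,r2:Add1,r3:6,r4:7,r5:1
  c7: CDB Add2=15; issue ADD r1<-Add2  regs: r0:16,r1:Add2,r2:Add1,r3:6,r4:7,r5:1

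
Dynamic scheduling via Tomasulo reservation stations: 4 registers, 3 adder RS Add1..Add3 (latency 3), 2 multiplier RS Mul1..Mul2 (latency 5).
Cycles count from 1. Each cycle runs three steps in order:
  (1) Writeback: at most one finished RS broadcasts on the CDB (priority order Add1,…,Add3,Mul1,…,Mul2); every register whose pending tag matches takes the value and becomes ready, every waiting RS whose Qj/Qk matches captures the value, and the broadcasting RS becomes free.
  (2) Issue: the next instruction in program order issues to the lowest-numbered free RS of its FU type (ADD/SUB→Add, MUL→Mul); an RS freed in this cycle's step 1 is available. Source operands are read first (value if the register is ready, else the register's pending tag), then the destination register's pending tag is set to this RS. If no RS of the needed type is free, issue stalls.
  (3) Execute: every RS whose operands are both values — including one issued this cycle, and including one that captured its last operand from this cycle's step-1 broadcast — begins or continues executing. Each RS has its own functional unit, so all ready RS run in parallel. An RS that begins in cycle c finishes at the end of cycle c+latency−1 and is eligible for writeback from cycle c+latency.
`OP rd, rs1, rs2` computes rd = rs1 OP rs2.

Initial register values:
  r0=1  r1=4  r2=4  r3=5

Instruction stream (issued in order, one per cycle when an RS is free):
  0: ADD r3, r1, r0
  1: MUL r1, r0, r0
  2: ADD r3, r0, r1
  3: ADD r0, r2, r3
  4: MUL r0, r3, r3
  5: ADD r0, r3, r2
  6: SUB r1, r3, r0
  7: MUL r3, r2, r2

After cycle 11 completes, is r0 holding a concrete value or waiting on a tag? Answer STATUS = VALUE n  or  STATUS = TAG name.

  c1: issue ADD r3<-Add1  regs: r0:1,r1:4,r2:4,r3:Add1
  c2: issue MUL r1<-Mul1  regs: r0:1,r1:Mul1,r2:4,r3:Add1
  c3: issue ADD r3<-Add2  regs: r0:1,r1:Mul1,r2:4,r3:Add2
  c4: CDB Add1=5; issue ADD r0<-Add1  regs: r0:Add1,r1:Mul1,r2:4,r3:Add2
  c5: issue MUL r0<-Mul2  regs: r0:Mul2,r1:Mul1,r2:4,r3:Add2
  c6: issue ADD r0<-Add3  regs: r0:Add3,r1:Mul1,r2:4,r3:Add2
  c7: CDB Mul1=1; stall  regs: r0:Add3,r1:1,r2:4,r3:Add2
  c8: stall  regs: r0:Add3,r1:1,r2:4,r3:Add2
  c9: stall  regs: r0:Add3,r1:1,r2:4,r3:Add2
  c10: CDB Add2=2; issue SUB r1<-Add2  regs: r0:Add3,r1:Add2,r2:4,r3:2
  c11: issue MUL r3<-Mul1  regs: r0:Add3,r1:Add2,r2:4,r3:Mul1

STATUS = TAG Add3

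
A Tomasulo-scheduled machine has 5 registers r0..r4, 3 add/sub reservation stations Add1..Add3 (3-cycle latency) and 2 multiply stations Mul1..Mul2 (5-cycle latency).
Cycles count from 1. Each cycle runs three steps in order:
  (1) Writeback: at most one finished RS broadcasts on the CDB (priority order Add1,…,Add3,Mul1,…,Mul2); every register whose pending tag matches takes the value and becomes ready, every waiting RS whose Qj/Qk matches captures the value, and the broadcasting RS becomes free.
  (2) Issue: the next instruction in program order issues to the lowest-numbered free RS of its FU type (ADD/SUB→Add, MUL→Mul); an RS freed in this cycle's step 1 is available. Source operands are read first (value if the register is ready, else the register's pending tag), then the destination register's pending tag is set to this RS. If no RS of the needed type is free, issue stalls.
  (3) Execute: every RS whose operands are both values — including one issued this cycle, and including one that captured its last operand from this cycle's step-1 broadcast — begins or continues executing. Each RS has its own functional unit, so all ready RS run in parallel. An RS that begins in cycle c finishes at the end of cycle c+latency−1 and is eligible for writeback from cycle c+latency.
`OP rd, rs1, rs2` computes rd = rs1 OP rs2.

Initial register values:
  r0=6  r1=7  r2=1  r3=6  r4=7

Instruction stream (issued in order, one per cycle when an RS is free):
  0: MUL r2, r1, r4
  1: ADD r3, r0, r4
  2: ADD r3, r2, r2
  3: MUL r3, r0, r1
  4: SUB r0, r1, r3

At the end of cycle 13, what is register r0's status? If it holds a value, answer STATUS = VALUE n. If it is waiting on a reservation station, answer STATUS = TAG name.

STATUS = VALUE -35

  c1: issue MUL r2<-Mul1  regs: r0:6,r1:7,r2:Mul1,r3:6,r4:7
  c2: issue ADD r3<-Add1  regs: r0:6,r1:7,r2:Mul1,r3:Add1,r4:7
  c3: issue ADD r3<-Add2  regs: r0:6,r1:7,r2:Mul1,r3:Add2,r4:7
  c4: issue MUL r3<-Mul2  regs: r0:6,r1:7,r2:Mul1,r3:Mul2,r4:7
  c5: CDB Add1=13; issue SUB r0<-Add1  regs: r0:Add1,r1:7,r2:Mul1,r3:Mul2,r4:7
  c6: CDB Mul1=49  regs: r0:Add1,r1:7,r2:49,r3:Mul2,r4:7
  c7: -  regs: r0:Add1,r1:7,r2:49,r3:Mul2,r4:7
  c8: -  regs: r0:Add1,r1:7,r2:49,r3:Mul2,r4:7
  c9: CDB Add2=98  regs: r0:Add1,r1:7,r2:49,r3:Mul2,r4:7
  c10: CDB Mul2=42  regs: r0:Add1,r1:7,r2:49,r3:42,r4:7
  c11: -  regs: r0:Add1,r1:7,r2:49,r3:42,r4:7
  c12: -  regs: r0:Add1,r1:7,r2:49,r3:42,r4:7
  c13: CDB Add1=-35  regs: r0:-35,r1:7,r2:49,r3:42,r4:7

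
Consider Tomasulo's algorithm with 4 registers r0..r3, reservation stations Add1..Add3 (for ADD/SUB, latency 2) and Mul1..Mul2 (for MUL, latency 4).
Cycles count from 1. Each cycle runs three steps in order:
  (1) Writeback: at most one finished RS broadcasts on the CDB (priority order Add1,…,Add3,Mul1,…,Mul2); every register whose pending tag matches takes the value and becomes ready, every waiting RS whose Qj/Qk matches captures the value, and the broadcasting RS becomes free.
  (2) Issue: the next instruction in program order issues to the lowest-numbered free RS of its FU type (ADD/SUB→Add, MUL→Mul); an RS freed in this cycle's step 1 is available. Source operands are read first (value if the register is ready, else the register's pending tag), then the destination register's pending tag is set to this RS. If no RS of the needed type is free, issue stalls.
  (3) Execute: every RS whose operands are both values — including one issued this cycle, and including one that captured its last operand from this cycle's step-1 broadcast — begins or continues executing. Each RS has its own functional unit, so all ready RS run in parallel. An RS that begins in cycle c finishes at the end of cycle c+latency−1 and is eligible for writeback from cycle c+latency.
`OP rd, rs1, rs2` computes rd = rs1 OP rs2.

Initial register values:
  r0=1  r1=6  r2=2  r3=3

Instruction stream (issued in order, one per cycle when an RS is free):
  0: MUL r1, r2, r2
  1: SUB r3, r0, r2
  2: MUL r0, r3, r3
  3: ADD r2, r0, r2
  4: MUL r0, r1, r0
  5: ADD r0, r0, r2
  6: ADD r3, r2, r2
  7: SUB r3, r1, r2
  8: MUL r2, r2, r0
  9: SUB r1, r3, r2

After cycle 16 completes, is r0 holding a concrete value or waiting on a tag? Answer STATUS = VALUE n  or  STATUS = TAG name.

STATUS = VALUE 7

cycle 1: issue MUL r1<-Mul1 // r0:1,r1:Mul1,r2:2,r3:3
cycle 2: issue SUB r3<-Add1 // r0:1,r1:Mul1,r2:2,r3:Add1
cycle 3: issue MUL r0<-Mul2 // r0:Mul2,r1:Mul1,r2:2,r3:Add1
cycle 4: CDB Add1=-1; issue ADD r2<-Add1 // r0:Mul2,r1:Mul1,r2:Add1,r3:-1
cycle 5: CDB Mul1=4; issue MUL r0<-Mul1 // r0:Mul1,r1:4,r2:Add1,r3:-1
cycle 6: issue ADD r0<-Add2 // r0:Add2,r1:4,r2:Add1,r3:-1
cycle 7: issue ADD r3<-Add3 // r0:Add2,r1:4,r2:Add1,r3:Add3
cycle 8: CDB Mul2=1; stall // r0:Add2,r1:4,r2:Add1,r3:Add3
cycle 9: stall // r0:Add2,r1:4,r2:Add1,r3:Add3
cycle 10: CDB Add1=3; issue SUB r3<-Add1 // r0:Add2,r1:4,r2:3,r3:Add1
cycle 11: issue MUL r2<-Mul2 // r0:Add2,r1:4,r2:Mul2,r3:Add1
cycle 12: CDB Add1=1; issue SUB r1<-Add1 // r0:Add2,r1:Add1,r2:Mul2,r3:1
cycle 13: CDB Add3=6 // r0:Add2,r1:Add1,r2:Mul2,r3:1
cycle 14: CDB Mul1=4 // r0:Add2,r1:Add1,r2:Mul2,r3:1
cycle 15: - // r0:Add2,r1:Add1,r2:Mul2,r3:1
cycle 16: CDB Add2=7 // r0:7,r1:Add1,r2:Mul2,r3:1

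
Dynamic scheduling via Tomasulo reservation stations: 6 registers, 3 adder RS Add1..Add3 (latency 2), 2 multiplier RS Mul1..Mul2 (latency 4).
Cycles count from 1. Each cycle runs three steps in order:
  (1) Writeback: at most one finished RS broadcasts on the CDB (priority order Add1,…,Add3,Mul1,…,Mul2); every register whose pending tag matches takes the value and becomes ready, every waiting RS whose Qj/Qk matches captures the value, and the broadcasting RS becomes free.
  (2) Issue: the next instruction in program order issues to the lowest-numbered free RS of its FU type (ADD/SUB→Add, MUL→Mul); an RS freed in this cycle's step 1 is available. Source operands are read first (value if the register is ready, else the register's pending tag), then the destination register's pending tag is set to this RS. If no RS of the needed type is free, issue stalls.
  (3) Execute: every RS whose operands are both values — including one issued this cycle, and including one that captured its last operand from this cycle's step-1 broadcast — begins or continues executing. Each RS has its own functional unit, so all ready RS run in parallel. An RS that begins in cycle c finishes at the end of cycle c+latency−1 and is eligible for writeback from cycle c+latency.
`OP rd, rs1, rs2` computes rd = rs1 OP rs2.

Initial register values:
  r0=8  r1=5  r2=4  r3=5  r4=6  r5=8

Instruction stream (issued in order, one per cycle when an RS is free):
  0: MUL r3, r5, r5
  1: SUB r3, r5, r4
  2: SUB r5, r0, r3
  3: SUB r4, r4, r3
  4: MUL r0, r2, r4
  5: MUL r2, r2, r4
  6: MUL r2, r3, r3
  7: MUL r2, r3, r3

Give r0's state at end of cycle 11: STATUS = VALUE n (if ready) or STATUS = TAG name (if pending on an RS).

c1: issue MUL r3<-Mul1 | r0:8,r1:5,r2:4,r3:Mul1,r4:6,r5:8
c2: issue SUB r3<-Add1 | r0:8,r1:5,r2:4,r3:Add1,r4:6,r5:8
c3: issue SUB r5<-Add2 | r0:8,r1:5,r2:4,r3:Add1,r4:6,r5:Add2
c4: CDB Add1=2; issue SUB r4<-Add1 | r0:8,r1:5,r2:4,r3:2,r4:Add1,r5:Add2
c5: CDB Mul1=64; issue MUL r0<-Mul1 | r0:Mul1,r1:5,r2:4,r3:2,r4:Add1,r5:Add2
c6: CDB Add1=4; issue MUL r2<-Mul2 | r0:Mul1,r1:5,r2:Mul2,r3:2,r4:4,r5:Add2
c7: CDB Add2=6; stall | r0:Mul1,r1:5,r2:Mul2,r3:2,r4:4,r5:6
c8: stall | r0:Mul1,r1:5,r2:Mul2,r3:2,r4:4,r5:6
c9: stall | r0:Mul1,r1:5,r2:Mul2,r3:2,r4:4,r5:6
c10: CDB Mul1=16; issue MUL r2<-Mul1 | r0:16,r1:5,r2:Mul1,r3:2,r4:4,r5:6
c11: CDB Mul2=16; issue MUL r2<-Mul2 | r0:16,r1:5,r2:Mul2,r3:2,r4:4,r5:6

STATUS = VALUE 16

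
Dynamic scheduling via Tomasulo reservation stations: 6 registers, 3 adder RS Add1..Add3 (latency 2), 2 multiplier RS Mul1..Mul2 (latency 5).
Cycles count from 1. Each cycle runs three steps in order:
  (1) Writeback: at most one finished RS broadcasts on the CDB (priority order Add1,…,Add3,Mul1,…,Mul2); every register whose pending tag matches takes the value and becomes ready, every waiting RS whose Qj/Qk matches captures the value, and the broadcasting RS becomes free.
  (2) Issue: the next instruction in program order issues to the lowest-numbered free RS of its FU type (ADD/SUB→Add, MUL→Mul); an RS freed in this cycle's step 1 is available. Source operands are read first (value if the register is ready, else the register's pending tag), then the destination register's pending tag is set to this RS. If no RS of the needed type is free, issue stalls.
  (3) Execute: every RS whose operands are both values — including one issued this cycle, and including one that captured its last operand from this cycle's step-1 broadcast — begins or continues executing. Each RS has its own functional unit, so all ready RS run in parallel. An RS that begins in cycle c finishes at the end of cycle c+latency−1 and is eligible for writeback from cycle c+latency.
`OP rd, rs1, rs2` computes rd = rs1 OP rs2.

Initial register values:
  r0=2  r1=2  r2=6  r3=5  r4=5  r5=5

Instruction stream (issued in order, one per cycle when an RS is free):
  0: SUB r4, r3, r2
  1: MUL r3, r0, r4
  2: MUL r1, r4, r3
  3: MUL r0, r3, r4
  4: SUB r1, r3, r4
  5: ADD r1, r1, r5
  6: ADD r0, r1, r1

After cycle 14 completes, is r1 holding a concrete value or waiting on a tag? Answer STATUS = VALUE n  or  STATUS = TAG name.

STATUS = VALUE 4

  c1: issue SUB r4<-Add1  regs: r0:2,r1:2,r2:6,r3:5,r4:Add1,r5:5
  c2: issue MUL r3<-Mul1  regs: r0:2,r1:2,r2:6,r3:Mul1,r4:Add1,r5:5
  c3: CDB Add1=-1; issue MUL r1<-Mul2  regs: r0:2,r1:Mul2,r2:6,r3:Mul1,r4:-1,r5:5
  c4: stall  regs: r0:2,r1:Mul2,r2:6,r3:Mul1,r4:-1,r5:5
  c5: stall  regs: r0:2,r1:Mul2,r2:6,r3:Mul1,r4:-1,r5:5
  c6: stall  regs: r0:2,r1:Mul2,r2:6,r3:Mul1,r4:-1,r5:5
  c7: stall  regs: r0:2,r1:Mul2,r2:6,r3:Mul1,r4:-1,r5:5
  c8: CDB Mul1=-2; issue MUL r0<-Mul1  regs: r0:Mul1,r1:Mul2,r2:6,r3:-2,r4:-1,r5:5
  c9: issue SUB r1<-Add1  regs: r0:Mul1,r1:Add1,r2:6,r3:-2,r4:-1,r5:5
  c10: issue ADD r1<-Add2  regs: r0:Mul1,r1:Add2,r2:6,r3:-2,r4:-1,r5:5
  c11: CDB Add1=-1; issue ADD r0<-Add1  regs: r0:Add1,r1:Add2,r2:6,r3:-2,r4:-1,r5:5
  c12: -  regs: r0:Add1,r1:Add2,r2:6,r3:-2,r4:-1,r5:5
  c13: CDB Add2=4  regs: r0:Add1,r1:4,r2:6,r3:-2,r4:-1,r5:5
  c14: CDB Mul1=2  regs: r0:Add1,r1:4,r2:6,r3:-2,r4:-1,r5:5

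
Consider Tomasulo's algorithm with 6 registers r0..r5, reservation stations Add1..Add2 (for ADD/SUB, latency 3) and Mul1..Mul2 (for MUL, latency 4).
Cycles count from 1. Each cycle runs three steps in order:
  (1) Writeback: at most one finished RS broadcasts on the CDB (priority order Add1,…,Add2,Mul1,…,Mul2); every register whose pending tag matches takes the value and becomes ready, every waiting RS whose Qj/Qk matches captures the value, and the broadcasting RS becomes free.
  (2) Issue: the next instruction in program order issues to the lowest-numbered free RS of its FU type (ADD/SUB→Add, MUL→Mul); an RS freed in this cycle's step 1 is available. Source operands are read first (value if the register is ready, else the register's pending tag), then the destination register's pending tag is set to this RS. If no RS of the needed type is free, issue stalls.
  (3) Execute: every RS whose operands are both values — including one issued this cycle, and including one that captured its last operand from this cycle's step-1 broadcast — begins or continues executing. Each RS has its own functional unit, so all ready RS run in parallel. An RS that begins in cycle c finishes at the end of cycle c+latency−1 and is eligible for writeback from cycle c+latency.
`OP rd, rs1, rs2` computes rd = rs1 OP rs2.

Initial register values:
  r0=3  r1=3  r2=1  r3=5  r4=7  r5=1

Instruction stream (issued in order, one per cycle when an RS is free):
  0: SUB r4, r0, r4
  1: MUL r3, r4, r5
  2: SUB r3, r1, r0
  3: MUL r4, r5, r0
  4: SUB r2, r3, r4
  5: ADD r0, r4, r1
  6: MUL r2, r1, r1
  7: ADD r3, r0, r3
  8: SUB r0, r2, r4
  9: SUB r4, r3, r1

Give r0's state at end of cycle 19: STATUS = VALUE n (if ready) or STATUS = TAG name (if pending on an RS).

STATUS = VALUE 6

  c1: issue SUB r4<-Add1  regs: r0:3,r1:3,r2:1,r3:5,r4:Add1,r5:1
  c2: issue MUL r3<-Mul1  regs: r0:3,r1:3,r2:1,r3:Mul1,r4:Add1,r5:1
  c3: issue SUB r3<-Add2  regs: r0:3,r1:3,r2:1,r3:Add2,r4:Add1,r5:1
  c4: CDB Add1=-4; issue MUL r4<-Mul2  regs: r0:3,r1:3,r2:1,r3:Add2,r4:Mul2,r5:1
  c5: issue SUB r2<-Add1  regs: r0:3,r1:3,r2:Add1,r3:Add2,r4:Mul2,r5:1
  c6: CDB Add2=0; issue ADD r0<-Add2  regs: r0:Add2,r1:3,r2:Add1,r3:0,r4:Mul2,r5:1
  c7: stall  regs: r0:Add2,r1:3,r2:Add1,r3:0,r4:Mul2,r5:1
  c8: CDB Mul1=-4; issue MUL r2<-Mul1  regs: r0:Add2,r1:3,r2:Mul1,r3:0,r4:Mul2,r5:1
  c9: CDB Mul2=3; stall  regs: r0:Add2,r1:3,r2:Mul1,r3:0,r4:3,r5:1
  c10: stall  regs: r0:Add2,r1:3,r2:Mul1,r3:0,r4:3,r5:1
  c11: stall  regs: r0:Add2,r1:3,r2:Mul1,r3:0,r4:3,r5:1
  c12: CDB Add1=-3; issue ADD r3<-Add1  regs: r0:Add2,r1:3,r2:Mul1,r3:Add1,r4:3,r5:1
  c13: CDB Add2=6; issue SUB r0<-Add2  regs: r0:Add2,r1:3,r2:Mul1,r3:Add1,r4:3,r5:1
  c14: CDB Mul1=9; stall  regs: r0:Add2,r1:3,r2:9,r3:Add1,r4:3,r5:1
  c15: stall  regs: r0:Add2,r1:3,r2:9,r3:Add1,r4:3,r5:1
  c16: CDB Add1=6; issue SUB r4<-Add1  regs: r0:Add2,r1:3,r2:9,r3:6,r4:Add1,r5:1
  c17: CDB Add2=6  regs: r0:6,r1:3,r2:9,r3:6,r4:Add1,r5:1
  c18: -  regs: r0:6,r1:3,r2:9,r3:6,r4:Add1,r5:1
  c19: CDB Add1=3  regs: r0:6,r1:3,r2:9,r3:6,r4:3,r5:1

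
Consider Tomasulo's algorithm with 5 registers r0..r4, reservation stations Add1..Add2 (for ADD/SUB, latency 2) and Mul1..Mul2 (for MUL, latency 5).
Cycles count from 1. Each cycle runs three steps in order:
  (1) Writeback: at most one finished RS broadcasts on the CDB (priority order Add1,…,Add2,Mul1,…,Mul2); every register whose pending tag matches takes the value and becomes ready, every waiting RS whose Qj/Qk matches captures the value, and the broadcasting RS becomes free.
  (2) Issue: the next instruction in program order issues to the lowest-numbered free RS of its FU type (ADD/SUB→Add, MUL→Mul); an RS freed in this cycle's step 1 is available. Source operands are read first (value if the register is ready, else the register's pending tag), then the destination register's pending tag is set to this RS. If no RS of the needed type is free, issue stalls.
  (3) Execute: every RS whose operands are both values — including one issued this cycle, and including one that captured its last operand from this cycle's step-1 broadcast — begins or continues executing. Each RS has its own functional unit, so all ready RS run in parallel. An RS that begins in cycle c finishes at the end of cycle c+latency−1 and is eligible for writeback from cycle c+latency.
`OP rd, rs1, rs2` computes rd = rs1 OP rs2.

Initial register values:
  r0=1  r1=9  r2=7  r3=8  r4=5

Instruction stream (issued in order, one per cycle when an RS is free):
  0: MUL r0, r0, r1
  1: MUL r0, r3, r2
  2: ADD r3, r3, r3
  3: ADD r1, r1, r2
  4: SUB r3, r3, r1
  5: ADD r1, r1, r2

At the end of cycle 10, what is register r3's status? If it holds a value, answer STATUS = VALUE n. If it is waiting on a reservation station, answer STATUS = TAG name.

c1: issue MUL r0<-Mul1 | r0:Mul1,r1:9,r2:7,r3:8,r4:5
c2: issue MUL r0<-Mul2 | r0:Mul2,r1:9,r2:7,r3:8,r4:5
c3: issue ADD r3<-Add1 | r0:Mul2,r1:9,r2:7,r3:Add1,r4:5
c4: issue ADD r1<-Add2 | r0:Mul2,r1:Add2,r2:7,r3:Add1,r4:5
c5: CDB Add1=16; issue SUB r3<-Add1 | r0:Mul2,r1:Add2,r2:7,r3:Add1,r4:5
c6: CDB Add2=16; issue ADD r1<-Add2 | r0:Mul2,r1:Add2,r2:7,r3:Add1,r4:5
c7: CDB Mul1=9 | r0:Mul2,r1:Add2,r2:7,r3:Add1,r4:5
c8: CDB Add1=0 | r0:Mul2,r1:Add2,r2:7,r3:0,r4:5
c9: CDB Add2=23 | r0:Mul2,r1:23,r2:7,r3:0,r4:5
c10: CDB Mul2=56 | r0:56,r1:23,r2:7,r3:0,r4:5

STATUS = VALUE 0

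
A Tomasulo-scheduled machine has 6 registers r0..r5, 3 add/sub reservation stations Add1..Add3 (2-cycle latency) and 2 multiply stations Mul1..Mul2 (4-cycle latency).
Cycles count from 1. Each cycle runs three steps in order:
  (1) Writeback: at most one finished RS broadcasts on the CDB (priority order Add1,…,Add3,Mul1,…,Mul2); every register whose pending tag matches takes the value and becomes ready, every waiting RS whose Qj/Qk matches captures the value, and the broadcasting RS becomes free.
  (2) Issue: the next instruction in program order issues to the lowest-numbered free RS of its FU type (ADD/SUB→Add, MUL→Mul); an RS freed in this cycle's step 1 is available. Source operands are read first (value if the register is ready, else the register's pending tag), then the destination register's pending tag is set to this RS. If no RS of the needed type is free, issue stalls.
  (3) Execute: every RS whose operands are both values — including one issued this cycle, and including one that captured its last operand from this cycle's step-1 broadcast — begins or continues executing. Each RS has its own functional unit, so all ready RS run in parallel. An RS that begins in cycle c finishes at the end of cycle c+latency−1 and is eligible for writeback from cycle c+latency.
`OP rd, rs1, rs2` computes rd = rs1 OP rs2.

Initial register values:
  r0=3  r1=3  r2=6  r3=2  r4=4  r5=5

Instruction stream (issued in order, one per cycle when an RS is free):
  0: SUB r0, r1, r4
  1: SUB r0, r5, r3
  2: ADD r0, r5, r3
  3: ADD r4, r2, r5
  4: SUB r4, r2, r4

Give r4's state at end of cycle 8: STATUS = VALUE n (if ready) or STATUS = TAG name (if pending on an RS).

cycle 1: issue SUB r0<-Add1 // r0:Add1,r1:3,r2:6,r3:2,r4:4,r5:5
cycle 2: issue SUB r0<-Add2 // r0:Add2,r1:3,r2:6,r3:2,r4:4,r5:5
cycle 3: CDB Add1=-1; issue ADD r0<-Add1 // r0:Add1,r1:3,r2:6,r3:2,r4:4,r5:5
cycle 4: CDB Add2=3; issue ADD r4<-Add2 // r0:Add1,r1:3,r2:6,r3:2,r4:Add2,r5:5
cycle 5: CDB Add1=7; issue SUB r4<-Add1 // r0:7,r1:3,r2:6,r3:2,r4:Add1,r5:5
cycle 6: CDB Add2=11 // r0:7,r1:3,r2:6,r3:2,r4:Add1,r5:5
cycle 7: - // r0:7,r1:3,r2:6,r3:2,r4:Add1,r5:5
cycle 8: CDB Add1=-5 // r0:7,r1:3,r2:6,r3:2,r4:-5,r5:5

STATUS = VALUE -5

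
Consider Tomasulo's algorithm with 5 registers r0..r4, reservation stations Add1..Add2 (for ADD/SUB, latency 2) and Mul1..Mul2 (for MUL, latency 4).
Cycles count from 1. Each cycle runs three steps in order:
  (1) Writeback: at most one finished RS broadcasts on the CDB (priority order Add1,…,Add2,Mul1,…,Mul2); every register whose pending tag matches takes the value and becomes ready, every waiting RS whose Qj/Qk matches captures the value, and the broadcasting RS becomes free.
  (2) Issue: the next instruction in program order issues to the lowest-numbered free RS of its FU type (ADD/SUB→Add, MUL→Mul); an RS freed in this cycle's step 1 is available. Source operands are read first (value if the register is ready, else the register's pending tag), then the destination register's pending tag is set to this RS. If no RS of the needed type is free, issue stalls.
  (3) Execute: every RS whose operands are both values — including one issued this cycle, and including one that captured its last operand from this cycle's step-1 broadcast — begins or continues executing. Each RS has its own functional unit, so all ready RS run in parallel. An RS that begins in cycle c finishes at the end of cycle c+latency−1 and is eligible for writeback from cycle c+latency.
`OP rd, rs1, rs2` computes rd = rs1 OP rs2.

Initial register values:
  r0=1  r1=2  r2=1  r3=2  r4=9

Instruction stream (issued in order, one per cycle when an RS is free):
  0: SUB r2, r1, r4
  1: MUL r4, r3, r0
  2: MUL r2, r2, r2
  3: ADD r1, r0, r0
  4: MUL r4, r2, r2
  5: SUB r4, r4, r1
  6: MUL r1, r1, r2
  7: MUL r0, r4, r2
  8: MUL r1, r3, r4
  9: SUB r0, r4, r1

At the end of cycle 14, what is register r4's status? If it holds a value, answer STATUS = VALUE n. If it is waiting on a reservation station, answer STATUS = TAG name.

STATUS = VALUE 2399

cycle 1: issue SUB r2<-Add1 // r0:1,r1:2,r2:Add1,r3:2,r4:9
cycle 2: issue MUL r4<-Mul1 // r0:1,r1:2,r2:Add1,r3:2,r4:Mul1
cycle 3: CDB Add1=-7; issue MUL r2<-Mul2 // r0:1,r1:2,r2:Mul2,r3:2,r4:Mul1
cycle 4: issue ADD r1<-Add1 // r0:1,r1:Add1,r2:Mul2,r3:2,r4:Mul1
cycle 5: stall // r0:1,r1:Add1,r2:Mul2,r3:2,r4:Mul1
cycle 6: CDB Add1=2; stall // r0:1,r1:2,r2:Mul2,r3:2,r4:Mul1
cycle 7: CDB Mul1=2; issue MUL r4<-Mul1 // r0:1,r1:2,r2:Mul2,r3:2,r4:Mul1
cycle 8: CDB Mul2=49; issue SUB r4<-Add1 // r0:1,r1:2,r2:49,r3:2,r4:Add1
cycle 9: issue MUL r1<-Mul2 // r0:1,r1:Mul2,r2:49,r3:2,r4:Add1
cycle 10: stall // r0:1,r1:Mul2,r2:49,r3:2,r4:Add1
cycle 11: stall // r0:1,r1:Mul2,r2:49,r3:2,r4:Add1
cycle 12: CDB Mul1=2401; issue MUL r0<-Mul1 // r0:Mul1,r1:Mul2,r2:49,r3:2,r4:Add1
cycle 13: CDB Mul2=98; issue MUL r1<-Mul2 // r0:Mul1,r1:Mul2,r2:49,r3:2,r4:Add1
cycle 14: CDB Add1=2399; issue SUB r0<-Add1 // r0:Add1,r1:Mul2,r2:49,r3:2,r4:2399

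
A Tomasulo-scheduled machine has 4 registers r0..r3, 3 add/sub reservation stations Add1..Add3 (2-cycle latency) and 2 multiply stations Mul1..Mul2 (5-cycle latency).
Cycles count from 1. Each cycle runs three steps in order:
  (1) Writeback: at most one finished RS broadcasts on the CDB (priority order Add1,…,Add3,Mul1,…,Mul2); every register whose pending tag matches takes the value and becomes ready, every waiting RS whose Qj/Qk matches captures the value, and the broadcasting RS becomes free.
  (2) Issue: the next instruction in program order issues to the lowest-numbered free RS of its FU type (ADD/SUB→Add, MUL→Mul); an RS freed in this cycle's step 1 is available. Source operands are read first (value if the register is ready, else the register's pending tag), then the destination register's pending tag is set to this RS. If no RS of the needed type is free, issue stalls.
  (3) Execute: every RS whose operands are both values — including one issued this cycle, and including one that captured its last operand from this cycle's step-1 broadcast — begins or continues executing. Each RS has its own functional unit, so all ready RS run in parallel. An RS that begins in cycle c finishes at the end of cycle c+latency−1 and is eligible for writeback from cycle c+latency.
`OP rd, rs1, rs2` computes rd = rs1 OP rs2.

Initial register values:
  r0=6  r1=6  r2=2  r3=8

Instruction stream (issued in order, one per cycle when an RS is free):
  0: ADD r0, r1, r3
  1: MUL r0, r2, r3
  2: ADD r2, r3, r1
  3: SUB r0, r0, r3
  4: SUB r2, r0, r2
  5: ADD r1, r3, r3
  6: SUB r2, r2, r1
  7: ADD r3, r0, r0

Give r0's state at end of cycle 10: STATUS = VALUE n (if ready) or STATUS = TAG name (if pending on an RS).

STATUS = VALUE 8

c1: issue ADD r0<-Add1 | r0:Add1,r1:6,r2:2,r3:8
c2: issue MUL r0<-Mul1 | r0:Mul1,r1:6,r2:2,r3:8
c3: CDB Add1=14; issue ADD r2<-Add1 | r0:Mul1,r1:6,r2:Add1,r3:8
c4: issue SUB r0<-Add2 | r0:Add2,r1:6,r2:Add1,r3:8
c5: CDB Add1=14; issue SUB r2<-Add1 | r0:Add2,r1:6,r2:Add1,r3:8
c6: issue ADD r1<-Add3 | r0:Add2,r1:Add3,r2:Add1,r3:8
c7: CDB Mul1=16; stall | r0:Add2,r1:Add3,r2:Add1,r3:8
c8: CDB Add3=16; issue SUB r2<-Add3 | r0:Add2,r1:16,r2:Add3,r3:8
c9: CDB Add2=8; issue ADD r3<-Add2 | r0:8,r1:16,r2:Add3,r3:Add2
c10: - | r0:8,r1:16,r2:Add3,r3:Add2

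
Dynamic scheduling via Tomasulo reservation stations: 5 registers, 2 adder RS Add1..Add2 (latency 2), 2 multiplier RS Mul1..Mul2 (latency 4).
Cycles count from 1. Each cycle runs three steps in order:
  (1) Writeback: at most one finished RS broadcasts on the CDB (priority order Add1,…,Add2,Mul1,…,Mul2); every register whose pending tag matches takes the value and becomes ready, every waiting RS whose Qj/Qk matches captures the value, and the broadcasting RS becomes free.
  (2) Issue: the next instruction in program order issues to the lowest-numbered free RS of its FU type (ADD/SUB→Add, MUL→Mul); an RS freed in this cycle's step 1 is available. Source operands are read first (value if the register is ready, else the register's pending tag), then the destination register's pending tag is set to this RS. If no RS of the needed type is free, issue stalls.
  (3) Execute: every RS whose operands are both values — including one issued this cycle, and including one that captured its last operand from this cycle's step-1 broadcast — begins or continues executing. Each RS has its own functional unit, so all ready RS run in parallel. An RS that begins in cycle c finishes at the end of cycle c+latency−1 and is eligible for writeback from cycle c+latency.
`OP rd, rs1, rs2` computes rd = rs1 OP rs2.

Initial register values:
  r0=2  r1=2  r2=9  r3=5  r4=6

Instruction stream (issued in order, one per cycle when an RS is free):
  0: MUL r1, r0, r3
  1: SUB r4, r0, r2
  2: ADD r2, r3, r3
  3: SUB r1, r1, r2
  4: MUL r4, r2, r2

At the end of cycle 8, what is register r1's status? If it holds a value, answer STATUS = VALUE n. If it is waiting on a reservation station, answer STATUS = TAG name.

STATUS = VALUE 0

c1: issue MUL r1<-Mul1 | r0:2,r1:Mul1,r2:9,r3:5,r4:6
c2: issue SUB r4<-Add1 | r0:2,r1:Mul1,r2:9,r3:5,r4:Add1
c3: issue ADD r2<-Add2 | r0:2,r1:Mul1,r2:Add2,r3:5,r4:Add1
c4: CDB Add1=-7; issue SUB r1<-Add1 | r0:2,r1:Add1,r2:Add2,r3:5,r4:-7
c5: CDB Add2=10; issue MUL r4<-Mul2 | r0:2,r1:Add1,r2:10,r3:5,r4:Mul2
c6: CDB Mul1=10 | r0:2,r1:Add1,r2:10,r3:5,r4:Mul2
c7: - | r0:2,r1:Add1,r2:10,r3:5,r4:Mul2
c8: CDB Add1=0 | r0:2,r1:0,r2:10,r3:5,r4:Mul2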